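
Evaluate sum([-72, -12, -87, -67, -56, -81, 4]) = -371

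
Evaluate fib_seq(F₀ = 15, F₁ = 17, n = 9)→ [15, 17, 32, 49, 81, 130, 211, 341, 552]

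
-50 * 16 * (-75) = 60000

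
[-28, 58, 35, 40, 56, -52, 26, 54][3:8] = [40, 56, -52, 26, 54]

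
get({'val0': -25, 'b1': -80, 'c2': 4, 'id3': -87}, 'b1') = -80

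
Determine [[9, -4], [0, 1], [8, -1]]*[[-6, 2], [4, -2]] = [[-70, 26], [4, -2], [-52, 18]]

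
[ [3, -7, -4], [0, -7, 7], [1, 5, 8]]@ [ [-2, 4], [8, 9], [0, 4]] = C[0][0] = (3)*(-2) + (-7)*(8) + (-4)*(0) = -62
C[0][1] = (3)*(4) + (-7)*(9) + (-4)*(4) = -67
C[1][0] = (0)*(-2) + (-7)*(8) + (7)*(0) = -56
C[1][1] = (0)*(4) + (-7)*(9) + (7)*(4) = -35
C[2][0] = (1)*(-2) + (5)*(8) + (8)*(0) = 38
C[2][1] = (1)*(4) + (5)*(9) + (8)*(4) = 81
= [[-62, -67], [-56, -35], [38, 81]]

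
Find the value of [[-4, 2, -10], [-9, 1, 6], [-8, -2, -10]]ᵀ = [[-4, -9, -8], [2, 1, -2], [-10, 6, -10]]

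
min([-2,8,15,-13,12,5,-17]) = -17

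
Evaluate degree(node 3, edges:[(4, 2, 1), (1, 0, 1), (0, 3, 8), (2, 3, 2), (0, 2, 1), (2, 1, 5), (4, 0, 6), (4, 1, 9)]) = 2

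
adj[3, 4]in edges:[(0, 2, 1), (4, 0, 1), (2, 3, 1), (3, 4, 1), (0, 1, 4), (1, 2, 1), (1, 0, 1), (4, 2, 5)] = 1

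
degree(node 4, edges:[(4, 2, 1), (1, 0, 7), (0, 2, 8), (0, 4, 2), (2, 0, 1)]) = incident: (4,2), (0,4)
= 2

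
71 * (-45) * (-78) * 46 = 11463660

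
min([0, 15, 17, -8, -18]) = -18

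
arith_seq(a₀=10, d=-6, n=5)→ a_0 = 10 + 0*-6 = 10
a_1 = 10 + 1*-6 = 4
a_2 = 10 + 2*-6 = -2
...
= [10, 4, -2, -8, -14]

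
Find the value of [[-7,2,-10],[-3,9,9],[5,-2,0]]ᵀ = [[-7, -3, 5], [2, 9, -2], [-10, 9, 0]]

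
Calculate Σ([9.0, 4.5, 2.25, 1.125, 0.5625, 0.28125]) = 17.71875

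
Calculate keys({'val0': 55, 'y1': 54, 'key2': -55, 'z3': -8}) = ['val0', 'y1', 'key2', 'z3']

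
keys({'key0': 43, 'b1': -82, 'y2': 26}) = ['key0', 'b1', 'y2']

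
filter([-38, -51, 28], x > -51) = [-38, 28]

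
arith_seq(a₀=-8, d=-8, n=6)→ a_0 = -8 + 0*-8 = -8
a_1 = -8 + 1*-8 = -16
a_2 = -8 + 2*-8 = -24
...
= [-8, -16, -24, -32, -40, -48]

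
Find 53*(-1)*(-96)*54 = 274752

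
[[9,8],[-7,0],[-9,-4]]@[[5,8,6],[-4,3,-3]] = C[0][0] = (9)*(5) + (8)*(-4) = 13
C[0][1] = (9)*(8) + (8)*(3) = 96
C[0][2] = (9)*(6) + (8)*(-3) = 30
C[1][0] = (-7)*(5) + (0)*(-4) = -35
C[1][1] = (-7)*(8) + (0)*(3) = -56
C[1][2] = (-7)*(6) + (0)*(-3) = -42
... (3 more cells)
= [[13, 96, 30], [-35, -56, -42], [-29, -84, -42]]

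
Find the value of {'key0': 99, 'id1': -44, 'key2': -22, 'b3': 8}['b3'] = 8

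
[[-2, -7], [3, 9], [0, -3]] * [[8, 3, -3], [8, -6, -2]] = C[0][0] = (-2)*(8) + (-7)*(8) = -72
C[0][1] = (-2)*(3) + (-7)*(-6) = 36
C[0][2] = (-2)*(-3) + (-7)*(-2) = 20
C[1][0] = (3)*(8) + (9)*(8) = 96
C[1][1] = (3)*(3) + (9)*(-6) = -45
C[1][2] = (3)*(-3) + (9)*(-2) = -27
... (3 more cells)
= [[-72, 36, 20], [96, -45, -27], [-24, 18, 6]]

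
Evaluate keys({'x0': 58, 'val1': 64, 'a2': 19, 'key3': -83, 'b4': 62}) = ['x0', 'val1', 'a2', 'key3', 'b4']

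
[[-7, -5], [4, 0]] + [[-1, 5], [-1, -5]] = [[-8, 0], [3, -5]]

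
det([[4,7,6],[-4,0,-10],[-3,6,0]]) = 306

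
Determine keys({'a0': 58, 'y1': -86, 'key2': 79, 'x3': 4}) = ['a0', 'y1', 'key2', 'x3']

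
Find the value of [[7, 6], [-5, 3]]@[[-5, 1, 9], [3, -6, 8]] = C[0][0] = (7)*(-5) + (6)*(3) = -17
C[0][1] = (7)*(1) + (6)*(-6) = -29
C[0][2] = (7)*(9) + (6)*(8) = 111
C[1][0] = (-5)*(-5) + (3)*(3) = 34
C[1][1] = (-5)*(1) + (3)*(-6) = -23
C[1][2] = (-5)*(9) + (3)*(8) = -21
= [[-17, -29, 111], [34, -23, -21]]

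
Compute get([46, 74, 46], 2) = 46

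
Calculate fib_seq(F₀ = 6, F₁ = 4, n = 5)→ F_2 = F_1 + F_0 = 10
F_3 = F_2 + F_1 = 14
F_4 = F_3 + F_2 = 24
= [6, 4, 10, 14, 24]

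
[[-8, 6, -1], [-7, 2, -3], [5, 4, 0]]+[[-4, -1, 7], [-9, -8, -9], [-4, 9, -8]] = [[-12, 5, 6], [-16, -6, -12], [1, 13, -8]]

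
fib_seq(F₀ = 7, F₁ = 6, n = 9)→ F_2 = F_1 + F_0 = 13
F_3 = F_2 + F_1 = 19
F_4 = F_3 + F_2 = 32
...
= [7, 6, 13, 19, 32, 51, 83, 134, 217]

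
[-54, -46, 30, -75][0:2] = [-54, -46]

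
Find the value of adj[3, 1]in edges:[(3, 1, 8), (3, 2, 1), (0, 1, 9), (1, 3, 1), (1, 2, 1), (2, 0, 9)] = 8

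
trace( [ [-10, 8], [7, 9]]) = -1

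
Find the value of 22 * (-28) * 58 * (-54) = 1929312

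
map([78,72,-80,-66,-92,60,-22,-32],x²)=[6084, 5184, 6400, 4356, 8464, 3600, 484, 1024]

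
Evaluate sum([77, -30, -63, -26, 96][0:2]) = slice → [77, -30]
77 + (-30)
= 47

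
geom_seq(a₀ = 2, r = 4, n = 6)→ [2, 8, 32, 128, 512, 2048]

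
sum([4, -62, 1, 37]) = 4 + (-62) + 1 + 37
= -20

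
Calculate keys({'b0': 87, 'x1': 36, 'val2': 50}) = ['b0', 'x1', 'val2']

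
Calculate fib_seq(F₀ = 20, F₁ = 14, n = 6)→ [20, 14, 34, 48, 82, 130]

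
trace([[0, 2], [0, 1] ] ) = 1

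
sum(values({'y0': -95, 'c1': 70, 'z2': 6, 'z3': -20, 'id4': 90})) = (-95) + 70 + 6 + (-20) + 90
= 51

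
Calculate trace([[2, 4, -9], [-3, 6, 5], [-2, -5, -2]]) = 6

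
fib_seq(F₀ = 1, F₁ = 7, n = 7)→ [1, 7, 8, 15, 23, 38, 61]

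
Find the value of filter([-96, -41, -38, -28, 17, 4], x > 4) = keep x where x > 4: -96✗, -41✗, -38✗, -28✗, 17✓, 4✗
= [17]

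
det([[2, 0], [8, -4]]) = -8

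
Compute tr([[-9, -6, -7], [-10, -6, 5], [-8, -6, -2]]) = -17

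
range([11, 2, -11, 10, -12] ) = 23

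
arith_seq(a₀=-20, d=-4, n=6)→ a_0 = -20 + 0*-4 = -20
a_1 = -20 + 1*-4 = -24
a_2 = -20 + 2*-4 = -28
...
= [-20, -24, -28, -32, -36, -40]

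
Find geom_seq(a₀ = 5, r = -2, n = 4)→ [5, -10, 20, -40]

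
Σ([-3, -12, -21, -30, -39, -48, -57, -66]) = (-3) + (-12) + (-21) + (-30) + (-39) + (-48) + (-57) + (-66)
= -276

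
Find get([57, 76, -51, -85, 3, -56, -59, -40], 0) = 57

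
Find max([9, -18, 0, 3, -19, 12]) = 12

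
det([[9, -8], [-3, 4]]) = (9)*(4) - (-8)*(-3)
= 12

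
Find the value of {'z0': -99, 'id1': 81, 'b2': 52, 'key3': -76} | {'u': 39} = {'z0': -99, 'id1': 81, 'b2': 52, 'key3': -76, 'u': 39}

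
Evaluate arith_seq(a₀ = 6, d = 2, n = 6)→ [6, 8, 10, 12, 14, 16]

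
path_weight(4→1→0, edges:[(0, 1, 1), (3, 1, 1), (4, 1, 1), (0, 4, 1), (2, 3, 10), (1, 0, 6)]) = 7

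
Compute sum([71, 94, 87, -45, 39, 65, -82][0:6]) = 311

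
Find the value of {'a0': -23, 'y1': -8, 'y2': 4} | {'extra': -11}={'a0': -23, 'y1': -8, 'y2': 4, 'extra': -11}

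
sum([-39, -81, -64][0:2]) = slice → [-39, -81]
(-39) + (-81)
= -120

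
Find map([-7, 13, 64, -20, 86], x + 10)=-7+10=3, 13+10=23, 64+10=74, -20+10=-10, 86+10=96
= [3, 23, 74, -10, 96]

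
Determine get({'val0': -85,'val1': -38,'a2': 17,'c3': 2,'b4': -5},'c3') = 2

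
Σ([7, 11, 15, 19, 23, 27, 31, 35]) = 168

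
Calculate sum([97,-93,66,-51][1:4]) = -78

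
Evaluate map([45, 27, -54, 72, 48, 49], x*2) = 45*2=90, 27*2=54, -54*2=-108, 72*2=144, 48*2=96, 49*2=98
= [90, 54, -108, 144, 96, 98]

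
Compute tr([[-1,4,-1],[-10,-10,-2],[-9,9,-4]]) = diagonal: (-1) + (-10) + (-4)
= -15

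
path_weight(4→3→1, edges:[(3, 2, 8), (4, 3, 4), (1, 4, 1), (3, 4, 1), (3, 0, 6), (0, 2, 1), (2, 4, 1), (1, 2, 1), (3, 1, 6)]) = 10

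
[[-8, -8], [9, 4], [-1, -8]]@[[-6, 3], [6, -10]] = [[0, 56], [-30, -13], [-42, 77]]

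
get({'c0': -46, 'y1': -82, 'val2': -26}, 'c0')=-46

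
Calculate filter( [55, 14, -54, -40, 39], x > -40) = keep x where x > -40: 55✓, 14✓, -54✗, -40✗, 39✓
= [55, 14, 39]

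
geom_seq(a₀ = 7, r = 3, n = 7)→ [7, 21, 63, 189, 567, 1701, 5103]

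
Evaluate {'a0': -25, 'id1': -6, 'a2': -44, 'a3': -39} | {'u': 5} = {'a0': -25, 'id1': -6, 'a2': -44, 'a3': -39, 'u': 5}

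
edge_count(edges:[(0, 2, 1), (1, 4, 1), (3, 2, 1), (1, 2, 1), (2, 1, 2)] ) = 5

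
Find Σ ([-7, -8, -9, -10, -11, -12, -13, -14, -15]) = -99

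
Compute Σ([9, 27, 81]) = 9 + 27 + 81
= 117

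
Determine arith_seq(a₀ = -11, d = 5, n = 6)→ a_0 = -11 + 0*5 = -11
a_1 = -11 + 1*5 = -6
a_2 = -11 + 2*5 = -1
...
= [-11, -6, -1, 4, 9, 14]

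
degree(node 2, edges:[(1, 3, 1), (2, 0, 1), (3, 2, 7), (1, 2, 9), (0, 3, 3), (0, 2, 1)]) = 4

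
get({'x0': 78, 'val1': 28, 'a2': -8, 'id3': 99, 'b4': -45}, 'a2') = -8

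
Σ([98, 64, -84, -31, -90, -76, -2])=-121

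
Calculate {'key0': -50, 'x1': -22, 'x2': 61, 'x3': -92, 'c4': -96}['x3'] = -92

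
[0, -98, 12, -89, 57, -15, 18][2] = 12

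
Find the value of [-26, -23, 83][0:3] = [-26, -23, 83]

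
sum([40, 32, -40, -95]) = -63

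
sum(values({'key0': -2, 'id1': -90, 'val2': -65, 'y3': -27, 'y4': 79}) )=(-2) + (-90) + (-65) + (-27) + 79
= -105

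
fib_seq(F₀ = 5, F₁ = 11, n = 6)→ F_2 = F_1 + F_0 = 16
F_3 = F_2 + F_1 = 27
F_4 = F_3 + F_2 = 43
...
= [5, 11, 16, 27, 43, 70]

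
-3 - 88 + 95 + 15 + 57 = 76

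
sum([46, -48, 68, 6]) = 72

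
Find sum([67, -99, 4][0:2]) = -32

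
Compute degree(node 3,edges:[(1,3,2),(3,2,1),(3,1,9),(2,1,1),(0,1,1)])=3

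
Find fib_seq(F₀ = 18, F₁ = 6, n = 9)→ F_2 = F_1 + F_0 = 24
F_3 = F_2 + F_1 = 30
F_4 = F_3 + F_2 = 54
...
= [18, 6, 24, 30, 54, 84, 138, 222, 360]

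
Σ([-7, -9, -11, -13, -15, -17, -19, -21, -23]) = (-7) + (-9) + (-11) + (-13) + (-15) + (-17) + (-19) + (-21) + (-23)
= -135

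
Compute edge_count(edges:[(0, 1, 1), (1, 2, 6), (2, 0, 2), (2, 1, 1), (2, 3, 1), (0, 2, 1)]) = 6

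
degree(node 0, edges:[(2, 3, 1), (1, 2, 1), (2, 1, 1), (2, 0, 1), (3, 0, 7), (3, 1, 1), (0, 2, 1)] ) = incident: (2,0), (3,0), (0,2)
= 3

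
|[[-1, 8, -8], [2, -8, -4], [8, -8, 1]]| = (1)*(-1)*det([[-8, -4], [-8, 1]]) + (-1)*(8)*det([[2, -4], [8, 1]]) + (1)*(-8)*det([[2, -8], [8, -8]])
= 40 + -272 + -384
= -616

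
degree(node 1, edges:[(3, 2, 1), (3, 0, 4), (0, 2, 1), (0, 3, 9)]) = 0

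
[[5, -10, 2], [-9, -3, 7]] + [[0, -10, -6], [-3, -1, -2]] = [[5, -20, -4], [-12, -4, 5]]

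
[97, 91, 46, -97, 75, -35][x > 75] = keep x where x > 75: 97✓, 91✓, 46✗, -97✗, 75✗, -35✗
= [97, 91]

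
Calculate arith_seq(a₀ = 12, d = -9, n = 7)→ a_0 = 12 + 0*-9 = 12
a_1 = 12 + 1*-9 = 3
a_2 = 12 + 2*-9 = -6
...
= [12, 3, -6, -15, -24, -33, -42]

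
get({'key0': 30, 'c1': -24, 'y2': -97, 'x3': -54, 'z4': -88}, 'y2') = -97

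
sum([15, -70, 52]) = 15 + (-70) + 52
= -3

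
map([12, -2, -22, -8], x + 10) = [22, 8, -12, 2]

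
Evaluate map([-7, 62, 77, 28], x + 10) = -7+10=3, 62+10=72, 77+10=87, 28+10=38
= [3, 72, 87, 38]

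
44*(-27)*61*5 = -362340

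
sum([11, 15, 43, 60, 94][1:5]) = 212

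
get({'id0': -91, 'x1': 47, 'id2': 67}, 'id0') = -91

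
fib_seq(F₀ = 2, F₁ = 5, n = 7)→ F_2 = F_1 + F_0 = 7
F_3 = F_2 + F_1 = 12
F_4 = F_3 + F_2 = 19
...
= [2, 5, 7, 12, 19, 31, 50]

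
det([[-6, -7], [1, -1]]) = 13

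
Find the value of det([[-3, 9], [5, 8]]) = -69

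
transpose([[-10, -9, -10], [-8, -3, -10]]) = [[-10, -8], [-9, -3], [-10, -10]]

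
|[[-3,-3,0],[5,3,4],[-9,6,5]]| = 210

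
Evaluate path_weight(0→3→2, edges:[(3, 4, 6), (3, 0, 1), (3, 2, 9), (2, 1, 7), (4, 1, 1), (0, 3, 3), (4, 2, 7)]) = w(0→3)=3 + w(3→2)=9
= 12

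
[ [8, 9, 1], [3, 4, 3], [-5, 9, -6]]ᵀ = [[8, 3, -5], [9, 4, 9], [1, 3, -6]]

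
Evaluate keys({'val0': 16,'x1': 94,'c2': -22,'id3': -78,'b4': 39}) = ['val0', 'x1', 'c2', 'id3', 'b4']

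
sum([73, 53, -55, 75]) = 146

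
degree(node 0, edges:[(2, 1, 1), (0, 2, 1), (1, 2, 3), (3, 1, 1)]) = incident: (0,2)
= 1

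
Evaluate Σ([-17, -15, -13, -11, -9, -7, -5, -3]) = (-17) + (-15) + (-13) + (-11) + (-9) + (-7) + (-5) + (-3)
= -80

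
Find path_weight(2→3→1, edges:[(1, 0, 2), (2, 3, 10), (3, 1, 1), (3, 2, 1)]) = w(2→3)=10 + w(3→1)=1
= 11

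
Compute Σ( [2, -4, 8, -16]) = 2 + -4 + 8 + -16
= -10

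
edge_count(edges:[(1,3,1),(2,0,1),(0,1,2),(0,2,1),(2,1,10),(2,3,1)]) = 6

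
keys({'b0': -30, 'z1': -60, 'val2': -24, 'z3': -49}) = ['b0', 'z1', 'val2', 'z3']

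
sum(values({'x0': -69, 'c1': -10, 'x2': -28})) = (-69) + (-10) + (-28)
= -107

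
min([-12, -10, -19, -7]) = -19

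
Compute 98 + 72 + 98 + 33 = 301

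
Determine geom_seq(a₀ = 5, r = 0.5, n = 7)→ a_0 = 5*0.5^0 = 5.0
a_1 = 5*0.5^1 = 2.5
a_2 = 5*0.5^2 = 1.25
...
= [5.0, 2.5, 1.25, 0.625, 0.3125, 0.15625, 0.078125]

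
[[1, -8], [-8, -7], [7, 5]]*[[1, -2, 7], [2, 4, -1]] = [[-15, -34, 15], [-22, -12, -49], [17, 6, 44]]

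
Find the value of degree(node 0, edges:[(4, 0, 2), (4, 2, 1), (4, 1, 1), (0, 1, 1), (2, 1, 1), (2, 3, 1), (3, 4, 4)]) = 2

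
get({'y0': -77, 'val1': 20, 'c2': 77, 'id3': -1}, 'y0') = -77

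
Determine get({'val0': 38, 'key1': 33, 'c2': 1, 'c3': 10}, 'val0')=38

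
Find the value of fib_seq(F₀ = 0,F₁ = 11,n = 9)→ [0, 11, 11, 22, 33, 55, 88, 143, 231]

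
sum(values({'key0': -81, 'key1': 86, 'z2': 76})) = 81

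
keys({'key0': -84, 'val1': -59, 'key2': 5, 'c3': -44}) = ['key0', 'val1', 'key2', 'c3']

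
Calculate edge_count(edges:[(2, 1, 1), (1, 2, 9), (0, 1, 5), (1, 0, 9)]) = 4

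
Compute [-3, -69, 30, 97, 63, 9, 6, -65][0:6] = [-3, -69, 30, 97, 63, 9]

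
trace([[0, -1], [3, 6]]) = 6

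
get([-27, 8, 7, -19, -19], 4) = -19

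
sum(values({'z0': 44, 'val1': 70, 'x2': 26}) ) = 140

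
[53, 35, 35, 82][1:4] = [35, 35, 82]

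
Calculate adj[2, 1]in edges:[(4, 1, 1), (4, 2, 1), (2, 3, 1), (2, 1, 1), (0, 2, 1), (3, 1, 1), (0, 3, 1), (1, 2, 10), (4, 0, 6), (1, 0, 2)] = 1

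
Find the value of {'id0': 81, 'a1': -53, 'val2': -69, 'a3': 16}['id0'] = 81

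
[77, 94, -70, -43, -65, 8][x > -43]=[77, 94, 8]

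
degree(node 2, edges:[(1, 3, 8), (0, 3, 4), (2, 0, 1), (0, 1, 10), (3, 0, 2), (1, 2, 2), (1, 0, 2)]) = incident: (2,0), (1,2)
= 2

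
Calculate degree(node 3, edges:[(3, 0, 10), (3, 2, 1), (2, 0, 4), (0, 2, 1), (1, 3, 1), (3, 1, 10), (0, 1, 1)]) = 4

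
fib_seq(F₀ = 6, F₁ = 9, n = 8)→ F_2 = F_1 + F_0 = 15
F_3 = F_2 + F_1 = 24
F_4 = F_3 + F_2 = 39
...
= [6, 9, 15, 24, 39, 63, 102, 165]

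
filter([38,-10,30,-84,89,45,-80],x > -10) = keep x where x > -10: 38✓, -10✗, 30✓, -84✗, 89✓, 45✓, -80✗
= [38, 30, 89, 45]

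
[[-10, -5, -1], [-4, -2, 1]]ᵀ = [[-10, -4], [-5, -2], [-1, 1]]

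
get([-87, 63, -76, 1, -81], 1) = 63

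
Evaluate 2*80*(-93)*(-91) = 1354080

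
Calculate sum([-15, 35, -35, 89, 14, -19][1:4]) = slice → [35, -35, 89]
35 + (-35) + 89
= 89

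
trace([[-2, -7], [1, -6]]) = -8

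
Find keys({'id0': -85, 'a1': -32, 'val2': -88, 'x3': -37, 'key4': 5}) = ['id0', 'a1', 'val2', 'x3', 'key4']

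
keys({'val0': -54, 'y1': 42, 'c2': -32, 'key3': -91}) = ['val0', 'y1', 'c2', 'key3']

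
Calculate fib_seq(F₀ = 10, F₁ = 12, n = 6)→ [10, 12, 22, 34, 56, 90]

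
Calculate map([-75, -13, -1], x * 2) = -75*2=-150, -13*2=-26, -1*2=-2
= [-150, -26, -2]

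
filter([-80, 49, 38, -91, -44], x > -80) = [49, 38, -44]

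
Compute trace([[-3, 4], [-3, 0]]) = -3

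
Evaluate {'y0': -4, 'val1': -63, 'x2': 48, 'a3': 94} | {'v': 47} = {'y0': -4, 'val1': -63, 'x2': 48, 'a3': 94, 'v': 47}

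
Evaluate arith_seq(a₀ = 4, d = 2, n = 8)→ [4, 6, 8, 10, 12, 14, 16, 18]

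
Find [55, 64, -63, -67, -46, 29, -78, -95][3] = -67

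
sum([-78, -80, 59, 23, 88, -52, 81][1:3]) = -21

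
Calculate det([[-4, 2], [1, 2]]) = (-4)*(2) - (2)*(1)
= -10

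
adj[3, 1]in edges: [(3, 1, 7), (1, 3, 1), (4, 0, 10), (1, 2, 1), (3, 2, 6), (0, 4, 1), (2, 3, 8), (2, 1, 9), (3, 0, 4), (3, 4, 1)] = 7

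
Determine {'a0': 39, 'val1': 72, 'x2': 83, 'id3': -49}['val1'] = 72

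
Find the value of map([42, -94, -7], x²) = [1764, 8836, 49]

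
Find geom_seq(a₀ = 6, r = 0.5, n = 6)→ a_0 = 6*0.5^0 = 6.0
a_1 = 6*0.5^1 = 3.0
a_2 = 6*0.5^2 = 1.5
...
= [6.0, 3.0, 1.5, 0.75, 0.375, 0.1875]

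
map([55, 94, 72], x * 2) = [110, 188, 144]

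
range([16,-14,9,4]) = 30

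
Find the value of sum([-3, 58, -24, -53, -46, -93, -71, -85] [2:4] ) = slice → [-24, -53]
(-24) + (-53)
= -77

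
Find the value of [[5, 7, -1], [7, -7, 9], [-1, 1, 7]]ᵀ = [[5, 7, -1], [7, -7, 1], [-1, 9, 7]]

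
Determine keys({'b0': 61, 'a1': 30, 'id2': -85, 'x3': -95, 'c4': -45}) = ['b0', 'a1', 'id2', 'x3', 'c4']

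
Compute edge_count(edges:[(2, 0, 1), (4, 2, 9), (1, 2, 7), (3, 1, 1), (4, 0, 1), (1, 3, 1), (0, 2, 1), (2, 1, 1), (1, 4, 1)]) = 9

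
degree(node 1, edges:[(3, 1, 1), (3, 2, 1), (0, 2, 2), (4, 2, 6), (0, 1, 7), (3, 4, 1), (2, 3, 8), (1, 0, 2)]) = 3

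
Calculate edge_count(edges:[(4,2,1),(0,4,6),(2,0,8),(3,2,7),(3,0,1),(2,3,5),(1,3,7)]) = 7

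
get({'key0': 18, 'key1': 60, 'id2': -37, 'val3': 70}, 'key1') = 60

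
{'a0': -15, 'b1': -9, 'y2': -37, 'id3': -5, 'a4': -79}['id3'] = -5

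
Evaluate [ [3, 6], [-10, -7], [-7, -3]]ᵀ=[[3, -10, -7], [6, -7, -3]]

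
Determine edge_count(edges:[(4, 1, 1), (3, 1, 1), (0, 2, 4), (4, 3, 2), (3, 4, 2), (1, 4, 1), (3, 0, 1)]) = 7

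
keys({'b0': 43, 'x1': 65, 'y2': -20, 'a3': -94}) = ['b0', 'x1', 'y2', 'a3']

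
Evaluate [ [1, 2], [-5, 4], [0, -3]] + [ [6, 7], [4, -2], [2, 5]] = [[7, 9], [-1, 2], [2, 2]]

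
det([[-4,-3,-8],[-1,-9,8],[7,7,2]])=-326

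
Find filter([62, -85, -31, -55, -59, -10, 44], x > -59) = keep x where x > -59: 62✓, -85✗, -31✓, -55✓, -59✗, -10✓, 44✓
= [62, -31, -55, -10, 44]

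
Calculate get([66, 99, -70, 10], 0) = 66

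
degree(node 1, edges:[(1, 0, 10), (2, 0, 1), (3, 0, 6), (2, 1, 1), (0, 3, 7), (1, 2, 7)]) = 3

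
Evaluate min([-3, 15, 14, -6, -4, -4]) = -6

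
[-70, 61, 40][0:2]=[-70, 61]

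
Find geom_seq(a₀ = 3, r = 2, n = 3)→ [3, 6, 12]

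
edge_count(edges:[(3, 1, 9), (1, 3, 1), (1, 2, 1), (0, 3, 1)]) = 4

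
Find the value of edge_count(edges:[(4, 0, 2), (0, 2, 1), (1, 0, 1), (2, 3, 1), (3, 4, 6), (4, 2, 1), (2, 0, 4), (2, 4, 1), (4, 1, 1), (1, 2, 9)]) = 10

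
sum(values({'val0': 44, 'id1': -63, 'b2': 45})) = 44 + (-63) + 45
= 26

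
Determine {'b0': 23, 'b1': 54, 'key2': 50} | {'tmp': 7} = {'b0': 23, 'b1': 54, 'key2': 50, 'tmp': 7}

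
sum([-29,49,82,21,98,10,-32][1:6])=260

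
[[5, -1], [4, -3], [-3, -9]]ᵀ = [[5, 4, -3], [-1, -3, -9]]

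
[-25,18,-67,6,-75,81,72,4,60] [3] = 6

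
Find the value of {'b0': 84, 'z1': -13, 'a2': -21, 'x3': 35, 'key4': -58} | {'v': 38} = {'b0': 84, 'z1': -13, 'a2': -21, 'x3': 35, 'key4': -58, 'v': 38}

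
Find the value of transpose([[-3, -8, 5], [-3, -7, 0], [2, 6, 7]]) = [[-3, -3, 2], [-8, -7, 6], [5, 0, 7]]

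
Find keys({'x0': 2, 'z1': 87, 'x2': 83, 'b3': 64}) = ['x0', 'z1', 'x2', 'b3']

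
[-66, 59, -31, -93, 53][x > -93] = [-66, 59, -31, 53]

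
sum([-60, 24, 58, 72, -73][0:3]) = slice → [-60, 24, 58]
(-60) + 24 + 58
= 22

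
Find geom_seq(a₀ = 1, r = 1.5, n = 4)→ [1.0, 1.5, 2.25, 3.375]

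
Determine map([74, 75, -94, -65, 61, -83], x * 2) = 74*2=148, 75*2=150, -94*2=-188, -65*2=-130, 61*2=122, -83*2=-166
= [148, 150, -188, -130, 122, -166]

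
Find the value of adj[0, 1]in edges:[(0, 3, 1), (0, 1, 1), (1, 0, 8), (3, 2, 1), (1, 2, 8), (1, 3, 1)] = 1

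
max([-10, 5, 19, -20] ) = 19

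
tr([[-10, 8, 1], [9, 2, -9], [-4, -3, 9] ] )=1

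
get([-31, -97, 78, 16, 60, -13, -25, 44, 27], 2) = 78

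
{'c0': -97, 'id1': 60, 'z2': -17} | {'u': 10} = {'c0': -97, 'id1': 60, 'z2': -17, 'u': 10}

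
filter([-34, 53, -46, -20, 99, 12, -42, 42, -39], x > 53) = [99]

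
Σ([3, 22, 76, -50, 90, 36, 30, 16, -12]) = 211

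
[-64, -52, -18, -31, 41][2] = -18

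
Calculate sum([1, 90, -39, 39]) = 91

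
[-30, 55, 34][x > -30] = [55, 34]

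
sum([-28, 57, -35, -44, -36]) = -86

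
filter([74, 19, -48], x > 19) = keep x where x > 19: 74✓, 19✗, -48✗
= [74]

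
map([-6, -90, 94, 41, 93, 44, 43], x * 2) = [-12, -180, 188, 82, 186, 88, 86]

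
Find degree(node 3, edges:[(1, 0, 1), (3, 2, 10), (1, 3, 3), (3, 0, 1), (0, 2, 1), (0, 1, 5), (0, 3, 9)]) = 4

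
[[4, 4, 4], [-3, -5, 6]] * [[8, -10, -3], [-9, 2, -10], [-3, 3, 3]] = [[-16, -20, -40], [3, 38, 77]]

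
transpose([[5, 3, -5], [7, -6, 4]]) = [[5, 7], [3, -6], [-5, 4]]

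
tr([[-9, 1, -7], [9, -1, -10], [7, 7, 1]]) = diagonal: (-9) + (-1) + 1
= -9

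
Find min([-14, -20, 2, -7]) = -20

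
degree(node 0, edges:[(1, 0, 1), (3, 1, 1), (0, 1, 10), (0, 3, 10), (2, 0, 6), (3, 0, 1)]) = 5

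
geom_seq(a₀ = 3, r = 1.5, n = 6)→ [3.0, 4.5, 6.75, 10.125, 15.1875, 22.78125]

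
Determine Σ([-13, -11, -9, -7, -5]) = -45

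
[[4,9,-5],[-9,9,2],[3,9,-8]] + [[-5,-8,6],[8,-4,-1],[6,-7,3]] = [[-1, 1, 1], [-1, 5, 1], [9, 2, -5]]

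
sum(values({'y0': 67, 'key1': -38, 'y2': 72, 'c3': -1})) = 100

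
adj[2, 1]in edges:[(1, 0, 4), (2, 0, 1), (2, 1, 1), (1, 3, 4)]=1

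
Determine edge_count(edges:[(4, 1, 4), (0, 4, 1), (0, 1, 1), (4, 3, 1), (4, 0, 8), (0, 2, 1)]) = 6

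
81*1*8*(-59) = -38232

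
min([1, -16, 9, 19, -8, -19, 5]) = -19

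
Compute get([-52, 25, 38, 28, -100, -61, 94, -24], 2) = 38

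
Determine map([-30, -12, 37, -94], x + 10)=-30+10=-20, -12+10=-2, 37+10=47, -94+10=-84
= [-20, -2, 47, -84]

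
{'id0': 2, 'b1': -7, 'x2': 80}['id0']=2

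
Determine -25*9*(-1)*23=5175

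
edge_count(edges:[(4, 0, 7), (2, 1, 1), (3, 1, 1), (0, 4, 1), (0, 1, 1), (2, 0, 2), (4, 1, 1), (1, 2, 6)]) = 8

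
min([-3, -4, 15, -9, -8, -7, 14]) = -9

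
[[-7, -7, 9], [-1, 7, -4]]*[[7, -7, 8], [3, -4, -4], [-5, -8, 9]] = [[-115, 5, 53], [34, 11, -72]]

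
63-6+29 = 86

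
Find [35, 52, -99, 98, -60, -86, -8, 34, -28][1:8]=[52, -99, 98, -60, -86, -8, 34]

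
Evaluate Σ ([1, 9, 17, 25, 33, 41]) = 126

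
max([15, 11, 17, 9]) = 17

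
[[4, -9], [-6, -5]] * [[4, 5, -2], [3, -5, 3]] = [[-11, 65, -35], [-39, -5, -3]]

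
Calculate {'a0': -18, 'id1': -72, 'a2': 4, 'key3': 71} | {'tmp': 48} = {'a0': -18, 'id1': -72, 'a2': 4, 'key3': 71, 'tmp': 48}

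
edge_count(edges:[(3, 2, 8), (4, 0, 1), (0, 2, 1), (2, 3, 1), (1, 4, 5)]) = 5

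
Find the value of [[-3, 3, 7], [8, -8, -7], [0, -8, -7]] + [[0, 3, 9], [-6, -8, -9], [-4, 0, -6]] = [[-3, 6, 16], [2, -16, -16], [-4, -8, -13]]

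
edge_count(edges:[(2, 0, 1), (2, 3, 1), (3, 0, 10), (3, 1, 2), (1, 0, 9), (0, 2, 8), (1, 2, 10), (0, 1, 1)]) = 8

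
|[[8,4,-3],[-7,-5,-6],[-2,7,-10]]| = (1)*(8)*det([[-5, -6], [7, -10]]) + (-1)*(4)*det([[-7, -6], [-2, -10]]) + (1)*(-3)*det([[-7, -5], [-2, 7]])
= 736 + -232 + 177
= 681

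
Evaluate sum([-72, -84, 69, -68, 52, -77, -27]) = (-72) + (-84) + 69 + (-68) + 52 + (-77) + (-27)
= -207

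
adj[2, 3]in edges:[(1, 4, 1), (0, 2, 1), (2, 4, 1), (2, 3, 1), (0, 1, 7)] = 1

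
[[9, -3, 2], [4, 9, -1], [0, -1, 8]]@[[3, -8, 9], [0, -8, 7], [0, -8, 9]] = [[27, -64, 78], [12, -96, 90], [0, -56, 65]]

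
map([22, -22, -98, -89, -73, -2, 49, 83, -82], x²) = (22)²=484, (-22)²=484, (-98)²=9604, (-89)²=7921, (-73)²=5329, (-2)²=4, (49)²=2401, (83)²=6889, (-82)²=6724
= [484, 484, 9604, 7921, 5329, 4, 2401, 6889, 6724]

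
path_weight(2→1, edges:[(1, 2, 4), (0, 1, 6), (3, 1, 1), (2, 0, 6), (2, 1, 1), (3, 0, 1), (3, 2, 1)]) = 1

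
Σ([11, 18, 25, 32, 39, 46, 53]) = 224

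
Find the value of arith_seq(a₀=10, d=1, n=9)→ a_0 = 10 + 0*1 = 10
a_1 = 10 + 1*1 = 11
a_2 = 10 + 2*1 = 12
...
= [10, 11, 12, 13, 14, 15, 16, 17, 18]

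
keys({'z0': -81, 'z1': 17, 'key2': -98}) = ['z0', 'z1', 'key2']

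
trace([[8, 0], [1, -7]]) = 1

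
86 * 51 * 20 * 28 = 2456160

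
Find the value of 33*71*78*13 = 2375802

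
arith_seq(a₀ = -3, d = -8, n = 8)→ a_0 = -3 + 0*-8 = -3
a_1 = -3 + 1*-8 = -11
a_2 = -3 + 2*-8 = -19
...
= [-3, -11, -19, -27, -35, -43, -51, -59]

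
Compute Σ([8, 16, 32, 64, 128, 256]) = 504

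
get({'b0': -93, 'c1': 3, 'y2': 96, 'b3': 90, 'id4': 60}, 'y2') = 96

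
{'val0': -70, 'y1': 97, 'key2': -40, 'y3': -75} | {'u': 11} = {'val0': -70, 'y1': 97, 'key2': -40, 'y3': -75, 'u': 11}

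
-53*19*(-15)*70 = 1057350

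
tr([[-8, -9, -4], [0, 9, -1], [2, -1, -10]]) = -9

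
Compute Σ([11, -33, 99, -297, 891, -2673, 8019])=6017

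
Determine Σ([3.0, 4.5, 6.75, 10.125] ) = 3.0 + 4.5 + 6.75 + 10.125
= 24.375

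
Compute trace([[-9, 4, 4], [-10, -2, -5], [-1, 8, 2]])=diagonal: (-9) + (-2) + 2
= -9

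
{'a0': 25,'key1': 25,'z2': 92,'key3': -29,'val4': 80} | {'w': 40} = {'a0': 25, 'key1': 25, 'z2': 92, 'key3': -29, 'val4': 80, 'w': 40}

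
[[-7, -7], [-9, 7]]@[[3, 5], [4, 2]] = [[-49, -49], [1, -31]]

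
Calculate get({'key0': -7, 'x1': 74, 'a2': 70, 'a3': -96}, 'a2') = 70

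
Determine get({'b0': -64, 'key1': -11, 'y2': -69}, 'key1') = -11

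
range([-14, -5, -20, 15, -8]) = 35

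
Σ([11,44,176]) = 11 + 44 + 176
= 231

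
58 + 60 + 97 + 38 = 253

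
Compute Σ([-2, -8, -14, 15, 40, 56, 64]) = (-2) + (-8) + (-14) + 15 + 40 + 56 + 64
= 151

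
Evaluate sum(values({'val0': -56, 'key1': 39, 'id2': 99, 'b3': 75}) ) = 157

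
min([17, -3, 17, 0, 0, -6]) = -6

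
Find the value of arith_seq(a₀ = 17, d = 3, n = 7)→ a_0 = 17 + 0*3 = 17
a_1 = 17 + 1*3 = 20
a_2 = 17 + 2*3 = 23
...
= [17, 20, 23, 26, 29, 32, 35]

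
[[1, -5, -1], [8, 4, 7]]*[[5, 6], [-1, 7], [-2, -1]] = [[12, -28], [22, 69]]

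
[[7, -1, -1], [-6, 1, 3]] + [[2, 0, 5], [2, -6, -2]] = [[9, -1, 4], [-4, -5, 1]]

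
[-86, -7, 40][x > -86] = [-7, 40]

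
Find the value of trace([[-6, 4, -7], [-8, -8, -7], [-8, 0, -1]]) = -15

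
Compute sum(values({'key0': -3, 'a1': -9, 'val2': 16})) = (-3) + (-9) + 16
= 4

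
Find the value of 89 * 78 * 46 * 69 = 22033908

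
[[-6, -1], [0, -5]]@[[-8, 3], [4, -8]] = C[0][0] = (-6)*(-8) + (-1)*(4) = 44
C[0][1] = (-6)*(3) + (-1)*(-8) = -10
C[1][0] = (0)*(-8) + (-5)*(4) = -20
C[1][1] = (0)*(3) + (-5)*(-8) = 40
= [[44, -10], [-20, 40]]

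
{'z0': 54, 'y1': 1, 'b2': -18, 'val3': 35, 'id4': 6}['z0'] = 54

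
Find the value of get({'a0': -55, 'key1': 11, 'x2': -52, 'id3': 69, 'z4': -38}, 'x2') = -52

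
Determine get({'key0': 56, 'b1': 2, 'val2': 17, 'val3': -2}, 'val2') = 17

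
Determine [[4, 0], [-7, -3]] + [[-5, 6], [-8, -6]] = [[-1, 6], [-15, -9]]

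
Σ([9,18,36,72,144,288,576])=1143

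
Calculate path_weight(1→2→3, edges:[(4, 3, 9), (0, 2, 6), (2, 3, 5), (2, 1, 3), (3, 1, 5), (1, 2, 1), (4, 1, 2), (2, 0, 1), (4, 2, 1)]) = 6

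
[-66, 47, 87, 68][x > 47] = keep x where x > 47: -66✗, 47✗, 87✓, 68✓
= [87, 68]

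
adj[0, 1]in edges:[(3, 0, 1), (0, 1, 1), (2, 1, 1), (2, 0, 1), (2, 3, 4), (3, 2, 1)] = 1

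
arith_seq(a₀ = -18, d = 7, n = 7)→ a_0 = -18 + 0*7 = -18
a_1 = -18 + 1*7 = -11
a_2 = -18 + 2*7 = -4
...
= [-18, -11, -4, 3, 10, 17, 24]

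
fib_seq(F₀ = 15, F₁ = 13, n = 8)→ [15, 13, 28, 41, 69, 110, 179, 289]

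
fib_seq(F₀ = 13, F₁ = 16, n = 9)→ [13, 16, 29, 45, 74, 119, 193, 312, 505]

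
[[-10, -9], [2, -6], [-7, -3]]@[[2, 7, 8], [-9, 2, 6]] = C[0][0] = (-10)*(2) + (-9)*(-9) = 61
C[0][1] = (-10)*(7) + (-9)*(2) = -88
C[0][2] = (-10)*(8) + (-9)*(6) = -134
C[1][0] = (2)*(2) + (-6)*(-9) = 58
C[1][1] = (2)*(7) + (-6)*(2) = 2
C[1][2] = (2)*(8) + (-6)*(6) = -20
... (3 more cells)
= [[61, -88, -134], [58, 2, -20], [13, -55, -74]]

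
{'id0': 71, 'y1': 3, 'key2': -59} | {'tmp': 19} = {'id0': 71, 'y1': 3, 'key2': -59, 'tmp': 19}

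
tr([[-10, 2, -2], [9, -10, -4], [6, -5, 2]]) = diagonal: (-10) + (-10) + 2
= -18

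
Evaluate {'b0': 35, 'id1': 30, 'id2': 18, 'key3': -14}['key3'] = -14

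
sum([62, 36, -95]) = 3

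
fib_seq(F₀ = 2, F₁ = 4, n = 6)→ F_2 = F_1 + F_0 = 6
F_3 = F_2 + F_1 = 10
F_4 = F_3 + F_2 = 16
...
= [2, 4, 6, 10, 16, 26]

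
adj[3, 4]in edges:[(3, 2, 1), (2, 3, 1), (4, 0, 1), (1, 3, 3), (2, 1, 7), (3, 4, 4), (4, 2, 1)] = 4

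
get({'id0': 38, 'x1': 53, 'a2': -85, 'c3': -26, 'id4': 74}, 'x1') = 53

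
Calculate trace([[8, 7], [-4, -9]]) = diagonal: 8 + (-9)
= -1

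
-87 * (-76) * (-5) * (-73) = 2413380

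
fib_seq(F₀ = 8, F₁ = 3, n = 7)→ F_2 = F_1 + F_0 = 11
F_3 = F_2 + F_1 = 14
F_4 = F_3 + F_2 = 25
...
= [8, 3, 11, 14, 25, 39, 64]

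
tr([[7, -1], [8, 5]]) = 12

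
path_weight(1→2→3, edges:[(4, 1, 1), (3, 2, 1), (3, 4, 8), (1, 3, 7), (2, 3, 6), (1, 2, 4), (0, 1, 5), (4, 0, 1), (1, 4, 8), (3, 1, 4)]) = 10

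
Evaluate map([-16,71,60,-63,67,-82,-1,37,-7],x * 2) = -16*2=-32, 71*2=142, 60*2=120, -63*2=-126, 67*2=134, -82*2=-164, -1*2=-2, 37*2=74, -7*2=-14
= [-32, 142, 120, -126, 134, -164, -2, 74, -14]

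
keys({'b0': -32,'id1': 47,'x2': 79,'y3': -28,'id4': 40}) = ['b0', 'id1', 'x2', 'y3', 'id4']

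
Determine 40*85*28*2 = 190400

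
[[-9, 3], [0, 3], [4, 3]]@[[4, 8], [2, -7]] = C[0][0] = (-9)*(4) + (3)*(2) = -30
C[0][1] = (-9)*(8) + (3)*(-7) = -93
C[1][0] = (0)*(4) + (3)*(2) = 6
C[1][1] = (0)*(8) + (3)*(-7) = -21
C[2][0] = (4)*(4) + (3)*(2) = 22
C[2][1] = (4)*(8) + (3)*(-7) = 11
= [[-30, -93], [6, -21], [22, 11]]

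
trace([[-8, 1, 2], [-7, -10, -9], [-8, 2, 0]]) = diagonal: (-8) + (-10) + 0
= -18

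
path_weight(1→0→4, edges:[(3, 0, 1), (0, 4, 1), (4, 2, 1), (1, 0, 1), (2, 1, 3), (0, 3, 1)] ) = 2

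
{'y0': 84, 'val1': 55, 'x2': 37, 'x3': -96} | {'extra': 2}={'y0': 84, 'val1': 55, 'x2': 37, 'x3': -96, 'extra': 2}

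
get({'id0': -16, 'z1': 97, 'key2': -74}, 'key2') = -74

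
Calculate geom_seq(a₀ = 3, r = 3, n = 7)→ a_0 = 3*3^0 = 3
a_1 = 3*3^1 = 9
a_2 = 3*3^2 = 27
...
= [3, 9, 27, 81, 243, 729, 2187]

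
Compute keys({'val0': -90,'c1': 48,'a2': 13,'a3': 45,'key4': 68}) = ['val0', 'c1', 'a2', 'a3', 'key4']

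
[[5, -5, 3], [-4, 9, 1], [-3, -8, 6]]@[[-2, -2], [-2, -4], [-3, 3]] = [[-9, 19], [-13, -25], [4, 56]]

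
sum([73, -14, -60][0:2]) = 59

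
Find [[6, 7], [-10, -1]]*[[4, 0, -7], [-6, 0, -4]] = [[-18, 0, -70], [-34, 0, 74]]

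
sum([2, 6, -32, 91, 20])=2 + 6 + (-32) + 91 + 20
= 87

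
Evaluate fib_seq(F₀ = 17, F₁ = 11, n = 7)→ F_2 = F_1 + F_0 = 28
F_3 = F_2 + F_1 = 39
F_4 = F_3 + F_2 = 67
...
= [17, 11, 28, 39, 67, 106, 173]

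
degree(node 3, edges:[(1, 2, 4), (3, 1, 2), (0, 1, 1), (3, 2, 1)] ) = incident: (3,1), (3,2)
= 2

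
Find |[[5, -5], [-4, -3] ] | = -35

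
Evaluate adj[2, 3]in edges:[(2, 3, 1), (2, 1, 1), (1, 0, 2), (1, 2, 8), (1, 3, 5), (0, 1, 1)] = 1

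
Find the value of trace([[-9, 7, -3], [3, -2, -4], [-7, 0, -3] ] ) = diagonal: (-9) + (-2) + (-3)
= -14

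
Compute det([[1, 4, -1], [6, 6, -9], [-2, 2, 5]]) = (1)*(1)*det([[6, -9], [2, 5]]) + (-1)*(4)*det([[6, -9], [-2, 5]]) + (1)*(-1)*det([[6, 6], [-2, 2]])
= 48 + -48 + -24
= -24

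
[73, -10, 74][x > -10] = [73, 74]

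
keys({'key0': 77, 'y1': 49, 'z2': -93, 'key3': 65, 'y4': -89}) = ['key0', 'y1', 'z2', 'key3', 'y4']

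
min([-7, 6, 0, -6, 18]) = -7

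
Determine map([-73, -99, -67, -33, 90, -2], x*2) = [-146, -198, -134, -66, 180, -4]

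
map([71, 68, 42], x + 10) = 71+10=81, 68+10=78, 42+10=52
= [81, 78, 52]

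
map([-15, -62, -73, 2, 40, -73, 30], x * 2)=-15*2=-30, -62*2=-124, -73*2=-146, 2*2=4, 40*2=80, -73*2=-146, 30*2=60
= [-30, -124, -146, 4, 80, -146, 60]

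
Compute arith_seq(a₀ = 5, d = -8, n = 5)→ [5, -3, -11, -19, -27]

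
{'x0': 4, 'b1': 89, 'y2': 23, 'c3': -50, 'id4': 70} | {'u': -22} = {'x0': 4, 'b1': 89, 'y2': 23, 'c3': -50, 'id4': 70, 'u': -22}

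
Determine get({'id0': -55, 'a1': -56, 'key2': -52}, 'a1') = -56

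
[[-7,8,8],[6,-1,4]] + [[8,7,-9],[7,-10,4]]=[[1, 15, -1], [13, -11, 8]]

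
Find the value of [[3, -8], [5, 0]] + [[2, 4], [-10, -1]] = [[5, -4], [-5, -1]]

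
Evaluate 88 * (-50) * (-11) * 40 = 1936000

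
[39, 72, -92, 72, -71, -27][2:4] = [-92, 72]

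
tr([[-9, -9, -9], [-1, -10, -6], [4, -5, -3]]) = diagonal: (-9) + (-10) + (-3)
= -22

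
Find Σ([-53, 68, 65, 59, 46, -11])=(-53) + 68 + 65 + 59 + 46 + (-11)
= 174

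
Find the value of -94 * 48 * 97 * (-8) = 3501312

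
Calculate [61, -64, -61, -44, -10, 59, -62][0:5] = [61, -64, -61, -44, -10]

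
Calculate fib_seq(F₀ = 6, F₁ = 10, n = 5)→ [6, 10, 16, 26, 42]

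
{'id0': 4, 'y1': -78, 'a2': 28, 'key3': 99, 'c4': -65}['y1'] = -78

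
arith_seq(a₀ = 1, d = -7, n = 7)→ [1, -6, -13, -20, -27, -34, -41]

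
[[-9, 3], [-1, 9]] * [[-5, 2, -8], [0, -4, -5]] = C[0][0] = (-9)*(-5) + (3)*(0) = 45
C[0][1] = (-9)*(2) + (3)*(-4) = -30
C[0][2] = (-9)*(-8) + (3)*(-5) = 57
C[1][0] = (-1)*(-5) + (9)*(0) = 5
C[1][1] = (-1)*(2) + (9)*(-4) = -38
C[1][2] = (-1)*(-8) + (9)*(-5) = -37
= [[45, -30, 57], [5, -38, -37]]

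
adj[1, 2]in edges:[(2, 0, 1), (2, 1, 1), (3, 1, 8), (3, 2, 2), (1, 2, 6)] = 6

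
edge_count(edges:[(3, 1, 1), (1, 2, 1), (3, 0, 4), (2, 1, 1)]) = 4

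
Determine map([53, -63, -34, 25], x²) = [2809, 3969, 1156, 625]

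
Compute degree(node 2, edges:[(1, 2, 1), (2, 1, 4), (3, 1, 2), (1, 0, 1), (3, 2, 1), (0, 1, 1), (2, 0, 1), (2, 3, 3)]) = 5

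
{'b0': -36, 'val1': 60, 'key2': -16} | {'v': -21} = {'b0': -36, 'val1': 60, 'key2': -16, 'v': -21}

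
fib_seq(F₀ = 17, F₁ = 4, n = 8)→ [17, 4, 21, 25, 46, 71, 117, 188]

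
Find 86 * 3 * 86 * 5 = 110940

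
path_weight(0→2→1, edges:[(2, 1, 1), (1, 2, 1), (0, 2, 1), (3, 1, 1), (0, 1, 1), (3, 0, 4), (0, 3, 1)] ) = 2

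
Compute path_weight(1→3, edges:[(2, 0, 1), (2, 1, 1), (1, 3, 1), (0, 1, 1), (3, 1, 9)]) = 1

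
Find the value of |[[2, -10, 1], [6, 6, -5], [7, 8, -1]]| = (1)*(2)*det([[6, -5], [8, -1]]) + (-1)*(-10)*det([[6, -5], [7, -1]]) + (1)*(1)*det([[6, 6], [7, 8]])
= 68 + 290 + 6
= 364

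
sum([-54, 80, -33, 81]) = (-54) + 80 + (-33) + 81
= 74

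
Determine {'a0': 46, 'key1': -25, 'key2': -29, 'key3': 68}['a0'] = 46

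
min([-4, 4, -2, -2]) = -4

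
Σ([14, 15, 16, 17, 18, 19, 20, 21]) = 14 + 15 + 16 + 17 + 18 + 19 + 20 + 21
= 140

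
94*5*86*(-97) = -3920740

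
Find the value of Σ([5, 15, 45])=65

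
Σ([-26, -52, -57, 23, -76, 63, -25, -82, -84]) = (-26) + (-52) + (-57) + 23 + (-76) + 63 + (-25) + (-82) + (-84)
= -316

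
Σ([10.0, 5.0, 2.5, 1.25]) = 18.75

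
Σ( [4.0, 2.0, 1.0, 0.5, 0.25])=4.0 + 2.0 + 1.0 + 0.5 + 0.25
= 7.75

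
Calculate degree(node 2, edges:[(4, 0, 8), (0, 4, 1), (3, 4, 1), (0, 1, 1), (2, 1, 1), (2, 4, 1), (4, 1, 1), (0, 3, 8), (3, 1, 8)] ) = incident: (2,1), (2,4)
= 2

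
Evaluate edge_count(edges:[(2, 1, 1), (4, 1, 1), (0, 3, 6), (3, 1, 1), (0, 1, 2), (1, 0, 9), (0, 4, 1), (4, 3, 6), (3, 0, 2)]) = 9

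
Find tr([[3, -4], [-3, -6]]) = diagonal: 3 + (-6)
= -3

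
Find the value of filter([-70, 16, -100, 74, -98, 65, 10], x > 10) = keep x where x > 10: -70✗, 16✓, -100✗, 74✓, -98✗, 65✓, 10✗
= [16, 74, 65]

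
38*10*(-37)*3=-42180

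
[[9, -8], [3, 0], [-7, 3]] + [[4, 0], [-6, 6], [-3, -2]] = [[13, -8], [-3, 6], [-10, 1]]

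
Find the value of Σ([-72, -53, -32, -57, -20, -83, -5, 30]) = (-72) + (-53) + (-32) + (-57) + (-20) + (-83) + (-5) + 30
= -292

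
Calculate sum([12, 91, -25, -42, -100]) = 12 + 91 + (-25) + (-42) + (-100)
= -64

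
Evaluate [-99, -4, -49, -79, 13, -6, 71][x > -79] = [-4, -49, 13, -6, 71]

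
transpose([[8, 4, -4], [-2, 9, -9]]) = [[8, -2], [4, 9], [-4, -9]]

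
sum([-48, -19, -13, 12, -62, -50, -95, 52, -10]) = -233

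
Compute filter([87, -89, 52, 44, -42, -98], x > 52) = keep x where x > 52: 87✓, -89✗, 52✗, 44✗, -42✗, -98✗
= [87]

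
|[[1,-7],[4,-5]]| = (1)*(-5) - (-7)*(4)
= 23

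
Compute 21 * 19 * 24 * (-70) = -670320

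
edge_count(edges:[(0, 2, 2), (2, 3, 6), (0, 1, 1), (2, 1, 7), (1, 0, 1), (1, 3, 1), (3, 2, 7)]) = 7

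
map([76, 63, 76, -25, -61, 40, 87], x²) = (76)²=5776, (63)²=3969, (76)²=5776, (-25)²=625, (-61)²=3721, (40)²=1600, (87)²=7569
= [5776, 3969, 5776, 625, 3721, 1600, 7569]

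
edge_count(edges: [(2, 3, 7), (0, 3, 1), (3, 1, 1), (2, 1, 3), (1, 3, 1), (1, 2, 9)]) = 6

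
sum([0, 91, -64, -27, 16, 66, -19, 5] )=0 + 91 + (-64) + (-27) + 16 + 66 + (-19) + 5
= 68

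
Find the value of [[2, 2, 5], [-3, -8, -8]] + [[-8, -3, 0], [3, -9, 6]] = [[-6, -1, 5], [0, -17, -2]]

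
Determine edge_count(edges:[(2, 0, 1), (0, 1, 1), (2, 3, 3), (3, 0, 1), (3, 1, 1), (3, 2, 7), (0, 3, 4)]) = 7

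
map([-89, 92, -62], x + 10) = -89+10=-79, 92+10=102, -62+10=-52
= [-79, 102, -52]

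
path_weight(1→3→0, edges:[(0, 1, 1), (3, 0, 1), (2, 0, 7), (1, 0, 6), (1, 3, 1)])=2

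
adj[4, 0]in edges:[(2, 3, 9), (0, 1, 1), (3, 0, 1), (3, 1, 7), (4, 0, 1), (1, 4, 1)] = 1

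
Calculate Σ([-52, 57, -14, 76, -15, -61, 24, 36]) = 51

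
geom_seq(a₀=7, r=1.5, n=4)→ [7.0, 10.5, 15.75, 23.625]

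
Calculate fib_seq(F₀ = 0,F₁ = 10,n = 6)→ [0, 10, 10, 20, 30, 50]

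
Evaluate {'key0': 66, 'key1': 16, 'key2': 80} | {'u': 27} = {'key0': 66, 'key1': 16, 'key2': 80, 'u': 27}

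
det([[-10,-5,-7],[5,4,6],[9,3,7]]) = (1)*(-10)*det([[4, 6], [3, 7]]) + (-1)*(-5)*det([[5, 6], [9, 7]]) + (1)*(-7)*det([[5, 4], [9, 3]])
= -100 + -95 + 147
= -48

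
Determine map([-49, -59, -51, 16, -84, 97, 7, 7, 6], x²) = (-49)²=2401, (-59)²=3481, (-51)²=2601, (16)²=256, (-84)²=7056, (97)²=9409, (7)²=49, (7)²=49, (6)²=36
= [2401, 3481, 2601, 256, 7056, 9409, 49, 49, 36]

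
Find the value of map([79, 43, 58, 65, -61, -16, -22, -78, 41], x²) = (79)²=6241, (43)²=1849, (58)²=3364, (65)²=4225, (-61)²=3721, (-16)²=256, (-22)²=484, (-78)²=6084, (41)²=1681
= [6241, 1849, 3364, 4225, 3721, 256, 484, 6084, 1681]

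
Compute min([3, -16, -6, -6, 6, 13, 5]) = -16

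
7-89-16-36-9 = -143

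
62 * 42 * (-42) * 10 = -1093680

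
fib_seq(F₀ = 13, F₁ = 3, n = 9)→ [13, 3, 16, 19, 35, 54, 89, 143, 232]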